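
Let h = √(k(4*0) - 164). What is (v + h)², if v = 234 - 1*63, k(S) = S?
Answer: 29077 + 684*I*√41 ≈ 29077.0 + 4379.7*I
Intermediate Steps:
h = 2*I*√41 (h = √(4*0 - 164) = √(0 - 164) = √(-164) = 2*I*√41 ≈ 12.806*I)
v = 171 (v = 234 - 63 = 171)
(v + h)² = (171 + 2*I*√41)²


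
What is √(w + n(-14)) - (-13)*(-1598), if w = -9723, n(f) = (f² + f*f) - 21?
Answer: -20774 + 2*I*√2338 ≈ -20774.0 + 96.706*I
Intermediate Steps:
n(f) = -21 + 2*f² (n(f) = (f² + f²) - 21 = 2*f² - 21 = -21 + 2*f²)
√(w + n(-14)) - (-13)*(-1598) = √(-9723 + (-21 + 2*(-14)²)) - (-13)*(-1598) = √(-9723 + (-21 + 2*196)) - 1*20774 = √(-9723 + (-21 + 392)) - 20774 = √(-9723 + 371) - 20774 = √(-9352) - 20774 = 2*I*√2338 - 20774 = -20774 + 2*I*√2338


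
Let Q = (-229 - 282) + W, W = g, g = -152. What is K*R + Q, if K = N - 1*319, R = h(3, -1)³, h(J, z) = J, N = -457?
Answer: -21615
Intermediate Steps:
R = 27 (R = 3³ = 27)
W = -152
K = -776 (K = -457 - 1*319 = -457 - 319 = -776)
Q = -663 (Q = (-229 - 282) - 152 = -511 - 152 = -663)
K*R + Q = -776*27 - 663 = -20952 - 663 = -21615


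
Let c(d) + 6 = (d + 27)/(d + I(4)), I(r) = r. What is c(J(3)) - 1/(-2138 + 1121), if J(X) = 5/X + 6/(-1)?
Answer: -75257/1017 ≈ -73.999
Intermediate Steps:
J(X) = -6 + 5/X (J(X) = 5/X + 6*(-1) = 5/X - 6 = -6 + 5/X)
c(d) = -6 + (27 + d)/(4 + d) (c(d) = -6 + (d + 27)/(d + 4) = -6 + (27 + d)/(4 + d))
c(J(3)) - 1/(-2138 + 1121) = (3 - 5*(-6 + 5/3))/(4 + (-6 + 5/3)) - 1/(-2138 + 1121) = (3 - 5*(-6 + 5*(⅓)))/(4 + (-6 + 5*(⅓))) - 1/(-1017) = (3 - 5*(-6 + 5/3))/(4 + (-6 + 5/3)) - 1*(-1/1017) = (3 - 5*(-13/3))/(4 - 13/3) + 1/1017 = (3 + 65/3)/(-⅓) + 1/1017 = -3*74/3 + 1/1017 = -74 + 1/1017 = -75257/1017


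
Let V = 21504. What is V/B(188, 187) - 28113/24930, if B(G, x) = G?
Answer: 44234123/390570 ≈ 113.26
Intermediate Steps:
V/B(188, 187) - 28113/24930 = 21504/188 - 28113/24930 = 21504*(1/188) - 28113*1/24930 = 5376/47 - 9371/8310 = 44234123/390570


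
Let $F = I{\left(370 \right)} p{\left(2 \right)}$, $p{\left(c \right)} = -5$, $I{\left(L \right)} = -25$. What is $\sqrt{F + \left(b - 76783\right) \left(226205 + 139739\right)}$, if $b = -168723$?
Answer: $i \sqrt{89841447539} \approx 2.9974 \cdot 10^{5} i$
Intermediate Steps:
$F = 125$ ($F = \left(-25\right) \left(-5\right) = 125$)
$\sqrt{F + \left(b - 76783\right) \left(226205 + 139739\right)} = \sqrt{125 + \left(-168723 - 76783\right) \left(226205 + 139739\right)} = \sqrt{125 - 89841447664} = \sqrt{-89841447539} = i \sqrt{89841447539}$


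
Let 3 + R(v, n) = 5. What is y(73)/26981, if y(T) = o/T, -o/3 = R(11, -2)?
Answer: -6/1969613 ≈ -3.0463e-6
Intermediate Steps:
R(v, n) = 2 (R(v, n) = -3 + 5 = 2)
o = -6 (o = -3*2 = -6)
y(T) = -6/T
y(73)/26981 = -6/73/26981 = -6*1/73*(1/26981) = -6/73*1/26981 = -6/1969613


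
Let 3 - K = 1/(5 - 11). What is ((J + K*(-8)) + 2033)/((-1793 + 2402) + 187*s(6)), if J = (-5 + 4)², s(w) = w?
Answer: 6026/5193 ≈ 1.1604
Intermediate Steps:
K = 19/6 (K = 3 - 1/(5 - 11) = 3 - 1/(-6) = 3 - 1*(-⅙) = 3 + ⅙ = 19/6 ≈ 3.1667)
J = 1 (J = (-1)² = 1)
((J + K*(-8)) + 2033)/((-1793 + 2402) + 187*s(6)) = ((1 + (19/6)*(-8)) + 2033)/((-1793 + 2402) + 187*6) = ((1 - 76/3) + 2033)/(609 + 1122) = (-73/3 + 2033)/1731 = (6026/3)*(1/1731) = 6026/5193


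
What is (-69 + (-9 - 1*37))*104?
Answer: -11960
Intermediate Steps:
(-69 + (-9 - 1*37))*104 = (-69 + (-9 - 37))*104 = (-69 - 46)*104 = -115*104 = -11960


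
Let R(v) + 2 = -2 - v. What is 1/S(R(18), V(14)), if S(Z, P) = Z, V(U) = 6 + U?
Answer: -1/22 ≈ -0.045455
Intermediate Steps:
R(v) = -4 - v (R(v) = -2 + (-2 - v) = -4 - v)
1/S(R(18), V(14)) = 1/(-4 - 1*18) = 1/(-4 - 18) = 1/(-22) = -1/22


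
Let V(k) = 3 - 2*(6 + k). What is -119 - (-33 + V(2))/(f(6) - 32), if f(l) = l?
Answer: -1570/13 ≈ -120.77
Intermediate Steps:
V(k) = -9 - 2*k (V(k) = 3 - (12 + 2*k) = 3 + (-12 - 2*k) = -9 - 2*k)
-119 - (-33 + V(2))/(f(6) - 32) = -119 - (-33 + (-9 - 2*2))/(6 - 32) = -119 - (-33 + (-9 - 4))/(-26) = -119 - (-1)*(-33 - 13)/26 = -119 - (-1)*(-46)/26 = -119 - 1*23/13 = -119 - 23/13 = -1570/13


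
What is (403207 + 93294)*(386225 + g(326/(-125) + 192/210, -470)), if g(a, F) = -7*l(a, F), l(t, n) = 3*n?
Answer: 196661563595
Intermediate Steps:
g(a, F) = -21*F
(403207 + 93294)*(386225 + g(326/(-125) + 192/210, -470)) = (403207 + 93294)*(386225 - 21*(-470)) = 496501*(386225 + 9870) = 496501*396095 = 196661563595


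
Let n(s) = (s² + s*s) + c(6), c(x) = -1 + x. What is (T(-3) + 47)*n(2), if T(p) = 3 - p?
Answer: 689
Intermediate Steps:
n(s) = 5 + 2*s² (n(s) = (s² + s*s) + (-1 + 6) = (s² + s²) + 5 = 2*s² + 5 = 5 + 2*s²)
(T(-3) + 47)*n(2) = ((3 - 1*(-3)) + 47)*(5 + 2*2²) = ((3 + 3) + 47)*(5 + 2*4) = (6 + 47)*(5 + 8) = 53*13 = 689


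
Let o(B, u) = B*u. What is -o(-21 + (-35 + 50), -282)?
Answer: -1692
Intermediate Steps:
-o(-21 + (-35 + 50), -282) = -(-21 + (-35 + 50))*(-282) = -(-21 + 15)*(-282) = -(-6)*(-282) = -1*1692 = -1692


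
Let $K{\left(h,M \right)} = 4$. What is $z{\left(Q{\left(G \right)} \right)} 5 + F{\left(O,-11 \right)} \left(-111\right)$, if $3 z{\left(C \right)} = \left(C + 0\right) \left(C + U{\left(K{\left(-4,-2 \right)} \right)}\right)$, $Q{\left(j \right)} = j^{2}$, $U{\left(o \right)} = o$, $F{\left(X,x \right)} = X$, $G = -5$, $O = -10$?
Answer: $\frac{6955}{3} \approx 2318.3$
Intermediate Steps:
$z{\left(C \right)} = \frac{C \left(4 + C\right)}{3}$ ($z{\left(C \right)} = \frac{\left(C + 0\right) \left(C + 4\right)}{3} = \frac{C \left(4 + C\right)}{3}$)
$z{\left(Q{\left(G \right)} \right)} 5 + F{\left(O,-11 \right)} \left(-111\right) = \frac{\left(-5\right)^{2} \left(4 + \left(-5\right)^{2}\right)}{3} \cdot 5 - -1110 = \frac{1}{3} \cdot 25 \left(4 + 25\right) 5 + 1110 = \frac{1}{3} \cdot 25 \cdot 29 \cdot 5 + 1110 = \frac{725}{3} \cdot 5 + 1110 = \frac{3625}{3} + 1110 = \frac{6955}{3}$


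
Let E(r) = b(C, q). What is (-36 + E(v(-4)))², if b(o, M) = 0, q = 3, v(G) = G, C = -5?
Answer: 1296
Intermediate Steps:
E(r) = 0
(-36 + E(v(-4)))² = (-36 + 0)² = (-36)² = 1296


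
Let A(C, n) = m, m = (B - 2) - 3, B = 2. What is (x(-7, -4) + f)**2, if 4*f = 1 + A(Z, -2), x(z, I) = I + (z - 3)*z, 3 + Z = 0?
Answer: 17161/4 ≈ 4290.3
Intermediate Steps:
Z = -3 (Z = -3 + 0 = -3)
m = -3 (m = (2 - 2) - 3 = 0 - 3 = -3)
x(z, I) = I + z*(-3 + z) (x(z, I) = I + (-3 + z)*z = I + z*(-3 + z))
A(C, n) = -3
f = -1/2 (f = (1 - 3)/4 = (1/4)*(-2) = -1/2 ≈ -0.50000)
(x(-7, -4) + f)**2 = ((-4 + (-7)**2 - 3*(-7)) - 1/2)**2 = ((-4 + 49 + 21) - 1/2)**2 = (66 - 1/2)**2 = (131/2)**2 = 17161/4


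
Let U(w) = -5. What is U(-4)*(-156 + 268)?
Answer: -560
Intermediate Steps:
U(-4)*(-156 + 268) = -5*(-156 + 268) = -5*112 = -560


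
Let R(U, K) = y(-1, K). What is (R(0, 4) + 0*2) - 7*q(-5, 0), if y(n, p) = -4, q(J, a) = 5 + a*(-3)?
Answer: -39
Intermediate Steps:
q(J, a) = 5 - 3*a
R(U, K) = -4
(R(0, 4) + 0*2) - 7*q(-5, 0) = (-4 + 0*2) - 7*(5 - 3*0) = (-4 + 0) - 7*(5 + 0) = -4 - 7*5 = -4 - 35 = -39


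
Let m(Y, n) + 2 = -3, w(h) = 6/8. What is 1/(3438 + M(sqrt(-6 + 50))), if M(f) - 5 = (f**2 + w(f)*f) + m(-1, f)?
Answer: 13928/48497197 - 6*sqrt(11)/48497197 ≈ 0.00028678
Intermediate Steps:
w(h) = 3/4 (w(h) = 6*(1/8) = 3/4)
m(Y, n) = -5 (m(Y, n) = -2 - 3 = -5)
M(f) = f**2 + 3*f/4 (M(f) = 5 + ((f**2 + 3*f/4) - 5) = 5 + (-5 + f**2 + 3*f/4) = f**2 + 3*f/4)
1/(3438 + M(sqrt(-6 + 50))) = 1/(3438 + sqrt(-6 + 50)*(3 + 4*sqrt(-6 + 50))/4) = 1/(3438 + sqrt(44)*(3 + 4*sqrt(44))/4) = 1/(3438 + (2*sqrt(11))*(3 + 4*(2*sqrt(11)))/4) = 1/(3438 + (2*sqrt(11))*(3 + 8*sqrt(11))/4) = 1/(3438 + sqrt(11)*(3 + 8*sqrt(11))/2)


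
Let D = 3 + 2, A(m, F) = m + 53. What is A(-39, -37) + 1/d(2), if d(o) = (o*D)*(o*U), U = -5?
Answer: 1399/100 ≈ 13.990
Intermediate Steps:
A(m, F) = 53 + m
D = 5
d(o) = -25*o**2 (d(o) = (o*5)*(o*(-5)) = (5*o)*(-5*o) = -25*o**2)
A(-39, -37) + 1/d(2) = (53 - 39) + 1/(-25*2**2) = 14 + 1/(-25*4) = 14 + 1/(-100) = 14 - 1/100 = 1399/100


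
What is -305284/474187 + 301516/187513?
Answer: 12247178400/12702318133 ≈ 0.96417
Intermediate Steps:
-305284/474187 + 301516/187513 = -305284*1/474187 + 301516*(1/187513) = -43612/67741 + 301516/187513 = 12247178400/12702318133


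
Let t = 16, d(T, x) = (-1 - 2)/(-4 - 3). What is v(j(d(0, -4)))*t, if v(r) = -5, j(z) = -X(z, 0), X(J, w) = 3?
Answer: -80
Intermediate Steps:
d(T, x) = 3/7 (d(T, x) = -3/(-7) = -3*(-⅐) = 3/7)
j(z) = -3 (j(z) = -1*3 = -3)
v(j(d(0, -4)))*t = -5*16 = -80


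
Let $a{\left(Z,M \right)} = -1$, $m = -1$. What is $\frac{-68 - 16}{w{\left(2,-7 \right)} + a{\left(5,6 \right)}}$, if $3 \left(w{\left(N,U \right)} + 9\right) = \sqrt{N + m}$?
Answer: $\frac{252}{29} \approx 8.6897$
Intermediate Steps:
$w{\left(N,U \right)} = -9 + \frac{\sqrt{-1 + N}}{3}$ ($w{\left(N,U \right)} = -9 + \frac{\sqrt{N - 1}}{3} = -9 + \frac{\sqrt{-1 + N}}{3}$)
$\frac{-68 - 16}{w{\left(2,-7 \right)} + a{\left(5,6 \right)}} = \frac{-68 - 16}{\left(-9 + \frac{\sqrt{-1 + 2}}{3}\right) - 1} = - \frac{84}{\left(-9 + \frac{\sqrt{1}}{3}\right) - 1} = - \frac{84}{\left(-9 + \frac{1}{3} \cdot 1\right) - 1} = - \frac{84}{\left(-9 + \frac{1}{3}\right) - 1} = - \frac{84}{- \frac{26}{3} - 1} = - \frac{84}{- \frac{29}{3}} = \left(-84\right) \left(- \frac{3}{29}\right) = \frac{252}{29}$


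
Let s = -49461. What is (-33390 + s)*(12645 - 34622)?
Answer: 1820816427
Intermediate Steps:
(-33390 + s)*(12645 - 34622) = (-33390 - 49461)*(12645 - 34622) = -82851*(-21977) = 1820816427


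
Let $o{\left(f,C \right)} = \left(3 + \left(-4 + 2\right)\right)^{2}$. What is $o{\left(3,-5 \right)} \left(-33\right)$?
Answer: $-33$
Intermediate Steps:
$o{\left(f,C \right)} = 1$ ($o{\left(f,C \right)} = \left(3 - 2\right)^{2} = 1^{2} = 1$)
$o{\left(3,-5 \right)} \left(-33\right) = 1 \left(-33\right) = -33$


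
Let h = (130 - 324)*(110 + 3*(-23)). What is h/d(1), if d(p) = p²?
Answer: -7954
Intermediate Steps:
h = -7954 (h = -194*(110 - 69) = -194*41 = -7954)
h/d(1) = -7954/(1²) = -7954/1 = -7954*1 = -7954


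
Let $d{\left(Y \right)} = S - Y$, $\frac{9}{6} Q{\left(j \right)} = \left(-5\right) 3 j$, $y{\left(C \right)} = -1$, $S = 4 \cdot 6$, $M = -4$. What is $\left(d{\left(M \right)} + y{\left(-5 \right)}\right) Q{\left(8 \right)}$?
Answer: $-2160$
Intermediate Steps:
$S = 24$
$Q{\left(j \right)} = - 10 j$ ($Q{\left(j \right)} = \frac{2 \left(-5\right) 3 j}{3} = \frac{2 \left(- 15 j\right)}{3} = - 10 j$)
$d{\left(Y \right)} = 24 - Y$
$\left(d{\left(M \right)} + y{\left(-5 \right)}\right) Q{\left(8 \right)} = \left(\left(24 - -4\right) - 1\right) \left(\left(-10\right) 8\right) = \left(\left(24 + 4\right) - 1\right) \left(-80\right) = \left(28 - 1\right) \left(-80\right) = 27 \left(-80\right) = -2160$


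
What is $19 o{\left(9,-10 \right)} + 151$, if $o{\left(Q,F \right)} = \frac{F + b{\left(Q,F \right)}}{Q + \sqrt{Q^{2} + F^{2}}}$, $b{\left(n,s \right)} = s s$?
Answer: $- \frac{29}{10} + \frac{171 \sqrt{181}}{10} \approx 227.16$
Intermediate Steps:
$b{\left(n,s \right)} = s^{2}$
$o{\left(Q,F \right)} = \frac{F + F^{2}}{Q + \sqrt{F^{2} + Q^{2}}}$ ($o{\left(Q,F \right)} = \frac{F + F^{2}}{Q + \sqrt{Q^{2} + F^{2}}} = \frac{F + F^{2}}{Q + \sqrt{F^{2} + Q^{2}}}$)
$19 o{\left(9,-10 \right)} + 151 = 19 \left(- \frac{10 \left(1 - 10\right)}{9 + \sqrt{\left(-10\right)^{2} + 9^{2}}}\right) + 151 = 19 \left(\left(-10\right) \frac{1}{9 + \sqrt{100 + 81}} \left(-9\right)\right) + 151 = 19 \left(\left(-10\right) \frac{1}{9 + \sqrt{181}} \left(-9\right)\right) + 151 = 19 \frac{90}{9 + \sqrt{181}} + 151 = \frac{1710}{9 + \sqrt{181}} + 151 = 151 + \frac{1710}{9 + \sqrt{181}}$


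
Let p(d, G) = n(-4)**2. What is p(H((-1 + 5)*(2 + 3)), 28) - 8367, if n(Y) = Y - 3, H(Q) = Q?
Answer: -8318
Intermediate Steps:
n(Y) = -3 + Y
p(d, G) = 49 (p(d, G) = (-3 - 4)**2 = (-7)**2 = 49)
p(H((-1 + 5)*(2 + 3)), 28) - 8367 = 49 - 8367 = -8318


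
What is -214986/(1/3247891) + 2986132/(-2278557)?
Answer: -1591004919192865114/2278557 ≈ -6.9825e+11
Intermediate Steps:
-214986/(1/3247891) + 2986132/(-2278557) = -214986/1/3247891 + 2986132*(-1/2278557) = -214986*3247891 - 2986132/2278557 = -698251094526 - 2986132/2278557 = -1591004919192865114/2278557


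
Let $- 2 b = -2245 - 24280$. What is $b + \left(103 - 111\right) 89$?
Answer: $\frac{25101}{2} \approx 12551.0$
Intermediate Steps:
$b = \frac{26525}{2}$ ($b = - \frac{-2245 - 24280}{2} = \left(- \frac{1}{2}\right) \left(-26525\right) = \frac{26525}{2} \approx 13263.0$)
$b + \left(103 - 111\right) 89 = \frac{26525}{2} + \left(103 - 111\right) 89 = \frac{26525}{2} - 712 = \frac{25101}{2}$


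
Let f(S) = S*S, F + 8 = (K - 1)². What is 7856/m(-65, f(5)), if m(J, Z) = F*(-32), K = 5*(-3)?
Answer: -491/496 ≈ -0.98992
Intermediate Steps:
K = -15
F = 248 (F = -8 + (-15 - 1)² = -8 + (-16)² = -8 + 256 = 248)
f(S) = S²
m(J, Z) = -7936 (m(J, Z) = 248*(-32) = -7936)
7856/m(-65, f(5)) = 7856/(-7936) = 7856*(-1/7936) = -491/496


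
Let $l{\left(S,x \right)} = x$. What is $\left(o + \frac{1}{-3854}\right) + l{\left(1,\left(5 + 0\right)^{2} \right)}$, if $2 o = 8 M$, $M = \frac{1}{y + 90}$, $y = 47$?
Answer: $\frac{13215229}{527998} \approx 25.029$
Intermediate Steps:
$M = \frac{1}{137}$ ($M = \frac{1}{47 + 90} = \frac{1}{137} \approx 0.0072993$)
$o = \frac{4}{137}$ ($o = \frac{8 \cdot \frac{1}{137}}{2} = \frac{1}{2} \cdot \frac{8}{137} = \frac{4}{137} \approx 0.029197$)
$\left(o + \frac{1}{-3854}\right) + l{\left(1,\left(5 + 0\right)^{2} \right)} = \left(\frac{4}{137} + \frac{1}{-3854}\right) + \left(5 + 0\right)^{2} = \left(\frac{4}{137} - \frac{1}{3854}\right) + 5^{2} = \frac{15279}{527998} + 25 = \frac{13215229}{527998}$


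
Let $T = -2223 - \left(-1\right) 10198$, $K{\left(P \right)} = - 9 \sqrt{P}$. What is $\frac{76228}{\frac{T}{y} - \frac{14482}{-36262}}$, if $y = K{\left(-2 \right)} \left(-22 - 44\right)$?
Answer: $\frac{989236960437024}{2933833078763} + \frac{16627915003069800 i \sqrt{2}}{2933833078763} \approx 337.18 + 8015.3 i$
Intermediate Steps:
$y = 594 i \sqrt{2}$ ($y = - 9 \sqrt{-2} \left(-22 - 44\right) = - 9 i \sqrt{2} \left(-66\right) = 594 i \sqrt{2} \approx 840.04 i$)
$T = 7975$ ($T = -2223 - -10198 = -2223 + 10198 = 7975$)
$\frac{76228}{\frac{T}{y} - \frac{14482}{-36262}} = \frac{76228}{\frac{7975}{594 i \sqrt{2}} - \frac{14482}{-36262}} = \frac{76228}{7975 \left(- \frac{i \sqrt{2}}{1188}\right) - - \frac{7241}{18131}} = \frac{76228}{- \frac{725 i \sqrt{2}}{108} + \frac{7241}{18131}} = \frac{76228}{\frac{7241}{18131} - \frac{725 i \sqrt{2}}{108}}$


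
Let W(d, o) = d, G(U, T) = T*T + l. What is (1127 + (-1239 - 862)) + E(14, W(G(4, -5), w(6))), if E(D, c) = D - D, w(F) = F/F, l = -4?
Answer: -974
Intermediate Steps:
w(F) = 1
G(U, T) = -4 + T**2 (G(U, T) = T*T - 4 = T**2 - 4 = -4 + T**2)
E(D, c) = 0
(1127 + (-1239 - 862)) + E(14, W(G(4, -5), w(6))) = (1127 + (-1239 - 862)) + 0 = (1127 - 2101) + 0 = -974 + 0 = -974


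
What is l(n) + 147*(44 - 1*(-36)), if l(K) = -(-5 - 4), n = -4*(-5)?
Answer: 11769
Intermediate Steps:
n = 20
l(K) = 9 (l(K) = -1*(-9) = 9)
l(n) + 147*(44 - 1*(-36)) = 9 + 147*(44 - 1*(-36)) = 9 + 147*(44 + 36) = 9 + 147*80 = 9 + 11760 = 11769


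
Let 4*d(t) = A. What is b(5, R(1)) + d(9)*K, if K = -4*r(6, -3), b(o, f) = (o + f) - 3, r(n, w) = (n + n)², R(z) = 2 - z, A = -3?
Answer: 435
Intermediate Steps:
d(t) = -¾ (d(t) = (¼)*(-3) = -¾)
r(n, w) = 4*n² (r(n, w) = (2*n)² = 4*n²)
b(o, f) = -3 + f + o (b(o, f) = (f + o) - 3 = -3 + f + o)
K = -576 (K = -16*6² = -16*36 = -4*144 = -576)
b(5, R(1)) + d(9)*K = (-3 + (2 - 1*1) + 5) - ¾*(-576) = (-3 + (2 - 1) + 5) + 432 = (-3 + 1 + 5) + 432 = 3 + 432 = 435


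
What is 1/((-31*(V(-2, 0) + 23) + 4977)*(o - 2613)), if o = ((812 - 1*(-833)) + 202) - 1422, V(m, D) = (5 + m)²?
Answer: -1/8719180 ≈ -1.1469e-7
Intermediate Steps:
o = 425 (o = ((812 + 833) + 202) - 1422 = (1645 + 202) - 1422 = 1847 - 1422 = 425)
1/((-31*(V(-2, 0) + 23) + 4977)*(o - 2613)) = 1/((-31*((5 - 2)² + 23) + 4977)*(425 - 2613)) = 1/((-31*(3² + 23) + 4977)*(-2188)) = 1/((-31*(9 + 23) + 4977)*(-2188)) = 1/((-31*32 + 4977)*(-2188)) = 1/((-992 + 4977)*(-2188)) = 1/(3985*(-2188)) = 1/(-8719180) = -1/8719180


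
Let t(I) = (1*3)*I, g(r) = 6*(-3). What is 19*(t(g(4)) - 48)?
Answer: -1938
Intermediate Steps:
g(r) = -18
t(I) = 3*I
19*(t(g(4)) - 48) = 19*(3*(-18) - 48) = 19*(-54 - 48) = 19*(-102) = -1938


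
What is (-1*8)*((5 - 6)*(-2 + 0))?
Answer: -16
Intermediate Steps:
(-1*8)*((5 - 6)*(-2 + 0)) = -(-8)*(-2) = -8*2 = -16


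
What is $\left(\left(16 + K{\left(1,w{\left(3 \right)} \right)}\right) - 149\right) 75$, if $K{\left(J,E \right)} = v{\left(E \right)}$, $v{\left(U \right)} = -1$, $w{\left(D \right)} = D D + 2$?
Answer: $-10050$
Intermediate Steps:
$w{\left(D \right)} = 2 + D^{2}$ ($w{\left(D \right)} = D^{2} + 2 = 2 + D^{2}$)
$K{\left(J,E \right)} = -1$
$\left(\left(16 + K{\left(1,w{\left(3 \right)} \right)}\right) - 149\right) 75 = \left(\left(16 - 1\right) - 149\right) 75 = \left(15 - 149\right) 75 = \left(-134\right) 75 = -10050$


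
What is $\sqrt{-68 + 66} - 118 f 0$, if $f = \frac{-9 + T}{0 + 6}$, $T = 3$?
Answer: $i \sqrt{2} \approx 1.4142 i$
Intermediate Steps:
$f = -1$ ($f = \frac{-9 + 3}{0 + 6} = - \frac{6}{6} = \left(-6\right) \frac{1}{6} = -1$)
$\sqrt{-68 + 66} - 118 f 0 = \sqrt{-68 + 66} - 118 \left(\left(-1\right) 0\right) = \sqrt{-2} - 0 = i \sqrt{2} + 0 = i \sqrt{2}$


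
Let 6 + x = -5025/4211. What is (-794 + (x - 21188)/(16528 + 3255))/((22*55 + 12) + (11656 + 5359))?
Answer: -66234386081/1519255406481 ≈ -0.043597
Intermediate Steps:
x = -30291/4211 (x = -6 - 5025/4211 = -30291/4211 ≈ -7.1933)
(-794 + (x - 21188)/(16528 + 3255))/((22*55 + 12) + (11656 + 5359)) = (-794 + (-30291/4211 - 21188)/(16528 + 3255))/((22*55 + 12) + (11656 + 5359)) = (-794 - 89252959/4211/19783)/((1210 + 12) + 17015) = (-794 - 89252959/4211*1/19783)/(1222 + 17015) = (-794 - 89252959/83306213)/18237 = -66234386081/83306213*1/18237 = -66234386081/1519255406481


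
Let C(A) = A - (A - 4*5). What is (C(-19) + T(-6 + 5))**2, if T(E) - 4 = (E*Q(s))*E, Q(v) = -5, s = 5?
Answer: 361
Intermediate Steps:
T(E) = 4 - 5*E**2 (T(E) = 4 + (E*(-5))*E = 4 + (-5*E)*E = 4 - 5*E**2)
C(A) = 20 (C(A) = A - (A - 20) = A - (-20 + A) = A + (20 - A) = 20)
(C(-19) + T(-6 + 5))**2 = (20 + (4 - 5*(-6 + 5)**2))**2 = (20 + (4 - 5*(-1)**2))**2 = (20 + (4 - 5*1))**2 = (20 + (4 - 5))**2 = (20 - 1)**2 = 19**2 = 361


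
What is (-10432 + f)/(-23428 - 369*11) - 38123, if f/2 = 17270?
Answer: -1047911009/27487 ≈ -38124.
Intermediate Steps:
f = 34540 (f = 2*17270 = 34540)
(-10432 + f)/(-23428 - 369*11) - 38123 = (-10432 + 34540)/(-23428 - 369*11) - 38123 = 24108/(-23428 - 4059) - 38123 = 24108/(-27487) - 38123 = 24108*(-1/27487) - 38123 = -24108/27487 - 38123 = -1047911009/27487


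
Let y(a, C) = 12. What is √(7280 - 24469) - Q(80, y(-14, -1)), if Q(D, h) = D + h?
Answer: -92 + I*√17189 ≈ -92.0 + 131.11*I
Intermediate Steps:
√(7280 - 24469) - Q(80, y(-14, -1)) = √(7280 - 24469) - (80 + 12) = √(-17189) - 1*92 = I*√17189 - 92 = -92 + I*√17189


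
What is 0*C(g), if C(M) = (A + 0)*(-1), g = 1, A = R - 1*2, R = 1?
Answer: 0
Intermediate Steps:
A = -1 (A = 1 - 1*2 = 1 - 2 = -1)
C(M) = 1 (C(M) = (-1 + 0)*(-1) = -1*(-1) = 1)
0*C(g) = 0*1 = 0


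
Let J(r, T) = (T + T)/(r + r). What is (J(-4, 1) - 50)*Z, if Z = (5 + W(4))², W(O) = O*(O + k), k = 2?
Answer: -169041/4 ≈ -42260.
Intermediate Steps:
J(r, T) = T/r (J(r, T) = (2*T)/((2*r)) = (2*T)*(1/(2*r)) = T/r)
W(O) = O*(2 + O) (W(O) = O*(O + 2) = O*(2 + O))
Z = 841 (Z = (5 + 4*(2 + 4))² = (5 + 4*6)² = (5 + 24)² = 29² = 841)
(J(-4, 1) - 50)*Z = (1/(-4) - 50)*841 = (1*(-¼) - 50)*841 = (-¼ - 50)*841 = -201/4*841 = -169041/4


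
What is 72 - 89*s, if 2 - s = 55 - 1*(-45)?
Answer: 8794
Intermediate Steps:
s = -98 (s = 2 - (55 - 1*(-45)) = 2 - (55 + 45) = 2 - 1*100 = 2 - 100 = -98)
72 - 89*s = 72 - 89*(-98) = 72 + 8722 = 8794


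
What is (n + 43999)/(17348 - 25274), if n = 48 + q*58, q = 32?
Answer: -15301/2642 ≈ -5.7914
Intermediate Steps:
n = 1904 (n = 48 + 32*58 = 48 + 1856 = 1904)
(n + 43999)/(17348 - 25274) = (1904 + 43999)/(17348 - 25274) = 45903/(-7926) = 45903*(-1/7926) = -15301/2642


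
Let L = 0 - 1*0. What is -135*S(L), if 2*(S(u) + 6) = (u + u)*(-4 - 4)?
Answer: 810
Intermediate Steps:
L = 0 (L = 0 + 0 = 0)
S(u) = -6 - 8*u (S(u) = -6 + ((u + u)*(-4 - 4))/2 = -6 + ((2*u)*(-8))/2 = -6 + (-16*u)/2 = -6 - 8*u)
-135*S(L) = -135*(-6 - 8*0) = -135*(-6 + 0) = -135*(-6) = 810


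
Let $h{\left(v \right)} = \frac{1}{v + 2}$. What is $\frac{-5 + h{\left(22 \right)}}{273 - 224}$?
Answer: $- \frac{17}{168} \approx -0.10119$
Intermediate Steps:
$h{\left(v \right)} = \frac{1}{2 + v}$
$\frac{-5 + h{\left(22 \right)}}{273 - 224} = \frac{-5 + \frac{1}{2 + 22}}{273 - 224} = \frac{-5 + \frac{1}{24}}{49} = \left(-5 + \frac{1}{24}\right) \frac{1}{49} = \left(- \frac{119}{24}\right) \frac{1}{49} = - \frac{17}{168}$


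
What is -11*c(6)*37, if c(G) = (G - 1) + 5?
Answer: -4070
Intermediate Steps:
c(G) = 4 + G (c(G) = (-1 + G) + 5 = 4 + G)
-11*c(6)*37 = -11*(4 + 6)*37 = -11*10*37 = -110*37 = -4070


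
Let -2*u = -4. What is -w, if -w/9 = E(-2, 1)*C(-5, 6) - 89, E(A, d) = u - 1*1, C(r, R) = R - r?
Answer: -702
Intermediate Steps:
u = 2 (u = -½*(-4) = 2)
E(A, d) = 1 (E(A, d) = 2 - 1*1 = 2 - 1 = 1)
w = 702 (w = -9*(1*(6 - 1*(-5)) - 89) = -9*(1*(6 + 5) - 89) = -9*(1*11 - 89) = -9*(11 - 89) = -9*(-78) = 702)
-w = -1*702 = -702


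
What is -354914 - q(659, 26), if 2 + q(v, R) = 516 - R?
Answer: -355402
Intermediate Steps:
q(v, R) = 514 - R (q(v, R) = -2 + (516 - R) = 514 - R)
-354914 - q(659, 26) = -354914 - (514 - 1*26) = -354914 - (514 - 26) = -354914 - 1*488 = -354914 - 488 = -355402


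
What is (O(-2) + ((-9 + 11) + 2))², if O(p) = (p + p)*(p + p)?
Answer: 400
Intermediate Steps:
O(p) = 4*p² (O(p) = (2*p)*(2*p) = 4*p²)
(O(-2) + ((-9 + 11) + 2))² = (4*(-2)² + ((-9 + 11) + 2))² = (4*4 + (2 + 2))² = (16 + 4)² = 20² = 400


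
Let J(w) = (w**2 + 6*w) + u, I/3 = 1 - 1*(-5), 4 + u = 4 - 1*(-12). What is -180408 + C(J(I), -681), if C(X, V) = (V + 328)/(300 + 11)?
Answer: -56107241/311 ≈ -1.8041e+5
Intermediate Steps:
u = 12 (u = -4 + (4 - 1*(-12)) = -4 + (4 + 12) = -4 + 16 = 12)
I = 18 (I = 3*(1 - 1*(-5)) = 3*(1 + 5) = 3*6 = 18)
J(w) = 12 + w**2 + 6*w (J(w) = (w**2 + 6*w) + 12 = 12 + w**2 + 6*w)
C(X, V) = 328/311 + V/311 (C(X, V) = (328 + V)/311 = (328 + V)*(1/311) = 328/311 + V/311)
-180408 + C(J(I), -681) = -180408 + (328/311 + (1/311)*(-681)) = -180408 + (328/311 - 681/311) = -180408 - 353/311 = -56107241/311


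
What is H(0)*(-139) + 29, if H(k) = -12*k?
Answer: 29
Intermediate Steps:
H(0)*(-139) + 29 = -12*0*(-139) + 29 = 0*(-139) + 29 = 0 + 29 = 29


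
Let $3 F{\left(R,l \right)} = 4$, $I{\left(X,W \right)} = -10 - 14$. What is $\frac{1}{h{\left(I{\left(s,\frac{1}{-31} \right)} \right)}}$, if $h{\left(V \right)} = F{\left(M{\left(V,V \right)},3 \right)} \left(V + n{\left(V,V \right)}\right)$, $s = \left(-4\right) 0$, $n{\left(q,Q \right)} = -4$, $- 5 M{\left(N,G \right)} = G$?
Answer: $- \frac{3}{112} \approx -0.026786$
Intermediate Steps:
$M{\left(N,G \right)} = - \frac{G}{5}$
$s = 0$
$I{\left(X,W \right)} = -24$ ($I{\left(X,W \right)} = -10 - 14 = -24$)
$F{\left(R,l \right)} = \frac{4}{3}$ ($F{\left(R,l \right)} = \frac{1}{3} \cdot 4 = \frac{4}{3}$)
$h{\left(V \right)} = - \frac{16}{3} + \frac{4 V}{3}$ ($h{\left(V \right)} = \frac{4 \left(V - 4\right)}{3} = \frac{4 \left(-4 + V\right)}{3} = - \frac{16}{3} + \frac{4 V}{3}$)
$\frac{1}{h{\left(I{\left(s,\frac{1}{-31} \right)} \right)}} = \frac{1}{- \frac{16}{3} + \frac{4}{3} \left(-24\right)} = \frac{1}{- \frac{16}{3} - 32} = \frac{1}{- \frac{112}{3}} = - \frac{3}{112}$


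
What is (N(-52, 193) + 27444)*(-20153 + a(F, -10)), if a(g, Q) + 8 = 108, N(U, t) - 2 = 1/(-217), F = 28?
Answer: -119431276393/217 ≈ -5.5037e+8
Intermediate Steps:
N(U, t) = 433/217 (N(U, t) = 2 + 1/(-217) = 2 - 1/217 = 433/217)
a(g, Q) = 100 (a(g, Q) = -8 + 108 = 100)
(N(-52, 193) + 27444)*(-20153 + a(F, -10)) = (433/217 + 27444)*(-20153 + 100) = (5955781/217)*(-20053) = -119431276393/217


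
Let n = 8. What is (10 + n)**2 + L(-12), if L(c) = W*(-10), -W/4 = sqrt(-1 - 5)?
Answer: 324 + 40*I*sqrt(6) ≈ 324.0 + 97.98*I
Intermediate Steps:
W = -4*I*sqrt(6) (W = -4*sqrt(-1 - 5) = -4*I*sqrt(6) ≈ -9.798*I)
L(c) = 40*I*sqrt(6) (L(c) = -4*I*sqrt(6)*(-10) = 40*I*sqrt(6))
(10 + n)**2 + L(-12) = (10 + 8)**2 + 40*I*sqrt(6) = 18**2 + 40*I*sqrt(6) = 324 + 40*I*sqrt(6)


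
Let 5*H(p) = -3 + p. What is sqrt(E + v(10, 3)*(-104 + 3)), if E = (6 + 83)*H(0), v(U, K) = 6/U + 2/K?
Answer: 4*I*sqrt(102)/3 ≈ 13.466*I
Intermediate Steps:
H(p) = -3/5 + p/5 (H(p) = (-3 + p)/5 = -3/5 + p/5)
v(U, K) = 2/K + 6/U
E = -267/5 (E = (6 + 83)*(-3/5 + (1/5)*0) = 89*(-3/5 + 0) = 89*(-3/5) = -267/5 ≈ -53.400)
sqrt(E + v(10, 3)*(-104 + 3)) = sqrt(-267/5 + (2/3 + 6/10)*(-104 + 3)) = sqrt(-267/5 + (2*(1/3) + 6*(1/10))*(-101)) = sqrt(-267/5 + (2/3 + 3/5)*(-101)) = sqrt(-267/5 + (19/15)*(-101)) = sqrt(-267/5 - 1919/15) = sqrt(-544/3) = 4*I*sqrt(102)/3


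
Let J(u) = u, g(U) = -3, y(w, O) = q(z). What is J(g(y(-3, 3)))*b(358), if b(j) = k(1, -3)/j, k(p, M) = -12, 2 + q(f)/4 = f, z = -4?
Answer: 18/179 ≈ 0.10056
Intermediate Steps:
q(f) = -8 + 4*f
y(w, O) = -24 (y(w, O) = -8 + 4*(-4) = -8 - 16 = -24)
b(j) = -12/j
J(g(y(-3, 3)))*b(358) = -(-36)/358 = -3*(-6/179) = 18/179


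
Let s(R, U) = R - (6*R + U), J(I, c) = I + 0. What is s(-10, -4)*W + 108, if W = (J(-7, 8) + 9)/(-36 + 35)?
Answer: 0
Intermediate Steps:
J(I, c) = I
W = -2 (W = (-7 + 9)/(-36 + 35) = 2/(-1) = 2*(-1) = -2)
s(R, U) = -U - 5*R (s(R, U) = R - (U + 6*R) = R + (-U - 6*R) = -U - 5*R)
s(-10, -4)*W + 108 = (-1*(-4) - 5*(-10))*(-2) + 108 = (4 + 50)*(-2) + 108 = 54*(-2) + 108 = -108 + 108 = 0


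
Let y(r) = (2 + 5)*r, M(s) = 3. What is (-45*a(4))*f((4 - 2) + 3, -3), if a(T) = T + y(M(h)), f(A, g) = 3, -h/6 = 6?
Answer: -3375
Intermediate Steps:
h = -36 (h = -6*6 = -36)
y(r) = 7*r
a(T) = 21 + T (a(T) = T + 7*3 = T + 21 = 21 + T)
(-45*a(4))*f((4 - 2) + 3, -3) = -45*(21 + 4)*3 = -45*25*3 = -1125*3 = -3375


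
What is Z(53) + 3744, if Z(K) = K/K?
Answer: 3745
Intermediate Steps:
Z(K) = 1
Z(53) + 3744 = 1 + 3744 = 3745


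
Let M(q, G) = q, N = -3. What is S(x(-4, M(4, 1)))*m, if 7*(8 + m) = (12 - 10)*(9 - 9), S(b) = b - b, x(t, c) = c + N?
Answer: 0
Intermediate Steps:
x(t, c) = -3 + c (x(t, c) = c - 3 = -3 + c)
S(b) = 0
m = -8 (m = -8 + ((12 - 10)*(9 - 9))/7 = -8 + (2*0)/7 = -8 + (1/7)*0 = -8 + 0 = -8)
S(x(-4, M(4, 1)))*m = 0*(-8) = 0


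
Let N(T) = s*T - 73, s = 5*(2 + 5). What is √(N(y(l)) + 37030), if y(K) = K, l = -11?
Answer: 2*√9143 ≈ 191.24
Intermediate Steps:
s = 35 (s = 5*7 = 35)
N(T) = -73 + 35*T (N(T) = 35*T - 73 = -73 + 35*T)
√(N(y(l)) + 37030) = √((-73 + 35*(-11)) + 37030) = √((-73 - 385) + 37030) = √(-458 + 37030) = √36572 = 2*√9143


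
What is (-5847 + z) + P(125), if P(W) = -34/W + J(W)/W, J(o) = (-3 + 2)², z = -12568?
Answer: -2301908/125 ≈ -18415.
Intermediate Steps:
J(o) = 1 (J(o) = (-1)² = 1)
P(W) = -33/W (P(W) = -34/W + 1/W = -33/W)
(-5847 + z) + P(125) = (-5847 - 12568) - 33/125 = -18415 - 33*1/125 = -18415 - 33/125 = -2301908/125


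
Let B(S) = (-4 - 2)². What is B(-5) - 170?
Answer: -134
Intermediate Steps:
B(S) = 36 (B(S) = (-6)² = 36)
B(-5) - 170 = 36 - 170 = -134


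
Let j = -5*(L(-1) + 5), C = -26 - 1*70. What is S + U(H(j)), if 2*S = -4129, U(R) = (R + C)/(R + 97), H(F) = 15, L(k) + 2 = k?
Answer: -231305/112 ≈ -2065.2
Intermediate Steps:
C = -96 (C = -26 - 70 = -96)
L(k) = -2 + k
j = -10 (j = -5*((-2 - 1) + 5) = -5*(-3 + 5) = -5*2 = -10)
U(R) = (-96 + R)/(97 + R) (U(R) = (R - 96)/(R + 97) = (-96 + R)/(97 + R))
S = -4129/2 (S = (½)*(-4129) = -4129/2 ≈ -2064.5)
S + U(H(j)) = -4129/2 + (-96 + 15)/(97 + 15) = -4129/2 - 81/112 = -231305/112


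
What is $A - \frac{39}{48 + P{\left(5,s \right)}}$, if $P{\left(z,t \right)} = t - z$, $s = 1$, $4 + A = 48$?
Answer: $\frac{1897}{44} \approx 43.114$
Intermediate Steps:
$A = 44$ ($A = -4 + 48 = 44$)
$A - \frac{39}{48 + P{\left(5,s \right)}} = 44 - \frac{39}{48 + \left(1 - 5\right)} = 44 - \frac{39}{48 - 4} = 44 - \frac{39}{44} = \frac{1897}{44}$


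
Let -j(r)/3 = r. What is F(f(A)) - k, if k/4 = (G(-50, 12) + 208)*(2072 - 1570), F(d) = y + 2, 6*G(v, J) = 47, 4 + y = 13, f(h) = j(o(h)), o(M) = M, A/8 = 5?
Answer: -1300147/3 ≈ -4.3338e+5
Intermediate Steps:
A = 40 (A = 8*5 = 40)
j(r) = -3*r
f(h) = -3*h
y = 9 (y = -4 + 13 = 9)
G(v, J) = 47/6 (G(v, J) = (⅙)*47 = 47/6)
F(d) = 11 (F(d) = 9 + 2 = 11)
k = 1300180/3 (k = 4*((47/6 + 208)*(2072 - 1570)) = 4*((1295/6)*502) = 4*(325045/3) = 1300180/3 ≈ 4.3339e+5)
F(f(A)) - k = 11 - 1*1300180/3 = 11 - 1300180/3 = -1300147/3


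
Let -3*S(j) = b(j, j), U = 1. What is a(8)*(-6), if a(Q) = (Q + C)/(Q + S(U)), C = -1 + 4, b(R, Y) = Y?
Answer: -198/23 ≈ -8.6087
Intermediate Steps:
S(j) = -j/3
C = 3
a(Q) = (3 + Q)/(-⅓ + Q) (a(Q) = (Q + 3)/(Q - ⅓*1) = (3 + Q)/(Q - ⅓) = (3 + Q)/(-⅓ + Q))
a(8)*(-6) = (3*(3 + 8)/(-1 + 3*8))*(-6) = (3*11/(-1 + 24))*(-6) = (3*11/23)*(-6) = (3*(1/23)*11)*(-6) = (33/23)*(-6) = -198/23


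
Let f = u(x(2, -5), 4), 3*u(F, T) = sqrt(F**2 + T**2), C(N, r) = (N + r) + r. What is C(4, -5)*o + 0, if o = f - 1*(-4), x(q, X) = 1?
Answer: -24 - 2*sqrt(17) ≈ -32.246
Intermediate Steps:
C(N, r) = N + 2*r
u(F, T) = sqrt(F**2 + T**2)/3
f = sqrt(17)/3 (f = sqrt(1**2 + 4**2)/3 = sqrt(1 + 16)/3 = sqrt(17)/3 ≈ 1.3744)
o = 4 + sqrt(17)/3 (o = sqrt(17)/3 - 1*(-4) = sqrt(17)/3 + 4 = 4 + sqrt(17)/3 ≈ 5.3744)
C(4, -5)*o + 0 = (4 + 2*(-5))*(4 + sqrt(17)/3) + 0 = (4 - 10)*(4 + sqrt(17)/3) + 0 = -6*(4 + sqrt(17)/3) + 0 = (-24 - 2*sqrt(17)) + 0 = -24 - 2*sqrt(17)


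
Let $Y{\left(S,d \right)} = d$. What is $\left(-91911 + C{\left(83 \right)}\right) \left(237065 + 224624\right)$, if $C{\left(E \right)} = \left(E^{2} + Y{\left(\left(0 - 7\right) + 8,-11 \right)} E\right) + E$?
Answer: $-39636924028$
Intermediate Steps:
$C{\left(E \right)} = E^{2} - 10 E$ ($C{\left(E \right)} = \left(E^{2} - 11 E\right) + E = E^{2} - 10 E$)
$\left(-91911 + C{\left(83 \right)}\right) \left(237065 + 224624\right) = \left(-91911 + 83 \left(-10 + 83\right)\right) \left(237065 + 224624\right) = \left(-91911 + 83 \cdot 73\right) 461689 = \left(-91911 + 6059\right) 461689 = \left(-85852\right) 461689 = -39636924028$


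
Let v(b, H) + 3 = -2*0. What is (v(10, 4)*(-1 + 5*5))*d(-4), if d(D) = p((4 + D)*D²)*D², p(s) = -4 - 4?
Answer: 9216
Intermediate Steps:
v(b, H) = -3 (v(b, H) = -3 - 2*0 = -3 + 0 = -3)
p(s) = -8
d(D) = -8*D²
(v(10, 4)*(-1 + 5*5))*d(-4) = (-3*(-1 + 5*5))*(-8*(-4)²) = (-3*(-1 + 25))*(-8*16) = -3*24*(-128) = -72*(-128) = 9216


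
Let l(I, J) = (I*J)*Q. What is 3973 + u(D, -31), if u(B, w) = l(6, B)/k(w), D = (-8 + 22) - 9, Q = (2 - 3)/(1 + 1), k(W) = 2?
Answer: 7931/2 ≈ 3965.5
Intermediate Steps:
Q = -1/2 ≈ -0.50000
l(I, J) = -I*J/2 (l(I, J) = (I*J)*(-1/2) = -I*J/2)
D = 5 (D = 14 - 9 = 5)
u(B, w) = -3*B/2 (u(B, w) = -1/2*6*B/2 = -3*B*(1/2) = -3*B/2)
3973 + u(D, -31) = 3973 - 3/2*5 = 3973 - 15/2 = 7931/2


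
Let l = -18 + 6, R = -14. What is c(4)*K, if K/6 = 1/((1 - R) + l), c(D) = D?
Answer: 8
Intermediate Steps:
l = -12
K = 2 (K = 6/((1 - 1*(-14)) - 12) = 6/((1 + 14) - 12) = 6/(15 - 12) = 6/3 = 6*(⅓) = 2)
c(4)*K = 4*2 = 8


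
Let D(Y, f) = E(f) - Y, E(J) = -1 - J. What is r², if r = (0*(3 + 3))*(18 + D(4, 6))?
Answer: 0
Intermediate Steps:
D(Y, f) = -1 - Y - f (D(Y, f) = (-1 - f) - Y = -1 - Y - f)
r = 0 (r = (0*(3 + 3))*(18 + (-1 - 1*4 - 1*6)) = (0*6)*(18 + (-1 - 4 - 6)) = 0*(18 - 11) = 0*7 = 0)
r² = 0² = 0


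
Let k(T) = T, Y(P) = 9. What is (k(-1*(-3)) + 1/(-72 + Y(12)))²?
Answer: 35344/3969 ≈ 8.9050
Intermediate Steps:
(k(-1*(-3)) + 1/(-72 + Y(12)))² = (-1*(-3) + 1/(-72 + 9))² = (3 + 1/(-63))² = (3 - 1/63)² = (188/63)² = 35344/3969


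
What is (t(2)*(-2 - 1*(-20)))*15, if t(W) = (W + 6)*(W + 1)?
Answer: 6480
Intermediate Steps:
t(W) = (1 + W)*(6 + W) (t(W) = (6 + W)*(1 + W) = (1 + W)*(6 + W))
(t(2)*(-2 - 1*(-20)))*15 = ((6 + 2² + 7*2)*(-2 - 1*(-20)))*15 = ((6 + 4 + 14)*(-2 + 20))*15 = (24*18)*15 = 432*15 = 6480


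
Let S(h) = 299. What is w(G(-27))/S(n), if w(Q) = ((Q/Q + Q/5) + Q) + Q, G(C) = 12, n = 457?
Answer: 137/1495 ≈ 0.091639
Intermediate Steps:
w(Q) = 1 + 11*Q/5 (w(Q) = ((1 + Q*(1/5)) + Q) + Q = ((1 + Q/5) + Q) + Q = (1 + 6*Q/5) + Q = 1 + 11*Q/5)
w(G(-27))/S(n) = (1 + (11/5)*12)/299 = (1 + 132/5)*(1/299) = (137/5)*(1/299) = 137/1495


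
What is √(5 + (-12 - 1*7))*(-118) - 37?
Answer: -37 - 118*I*√14 ≈ -37.0 - 441.52*I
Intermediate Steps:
√(5 + (-12 - 1*7))*(-118) - 37 = √(5 + (-12 - 7))*(-118) - 37 = √(5 - 19)*(-118) - 37 = √(-14)*(-118) - 37 = (I*√14)*(-118) - 37 = -118*I*√14 - 37 = -37 - 118*I*√14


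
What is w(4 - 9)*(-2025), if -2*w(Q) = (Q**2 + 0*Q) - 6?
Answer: 38475/2 ≈ 19238.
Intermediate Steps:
w(Q) = 3 - Q**2/2 (w(Q) = -((Q**2 + 0*Q) - 6)/2 = -((Q**2 + 0) - 6)/2 = -(Q**2 - 6)/2 = -(-6 + Q**2)/2 = 3 - Q**2/2)
w(4 - 9)*(-2025) = (3 - (4 - 9)**2/2)*(-2025) = (3 - 1/2*(-5)**2)*(-2025) = (3 - 1/2*25)*(-2025) = (3 - 25/2)*(-2025) = -19/2*(-2025) = 38475/2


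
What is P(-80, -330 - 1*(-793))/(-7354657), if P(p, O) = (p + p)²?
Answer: -25600/7354657 ≈ -0.0034808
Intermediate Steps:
P(p, O) = 4*p² (P(p, O) = (2*p)² = 4*p²)
P(-80, -330 - 1*(-793))/(-7354657) = (4*(-80)²)/(-7354657) = (4*6400)*(-1/7354657) = 25600*(-1/7354657) = -25600/7354657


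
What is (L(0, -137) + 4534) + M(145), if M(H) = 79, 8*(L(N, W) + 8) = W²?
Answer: 55609/8 ≈ 6951.1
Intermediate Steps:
L(N, W) = -8 + W²/8
(L(0, -137) + 4534) + M(145) = ((-8 + (⅛)*(-137)²) + 4534) + 79 = ((-8 + (⅛)*18769) + 4534) + 79 = ((-8 + 18769/8) + 4534) + 79 = (18705/8 + 4534) + 79 = 54977/8 + 79 = 55609/8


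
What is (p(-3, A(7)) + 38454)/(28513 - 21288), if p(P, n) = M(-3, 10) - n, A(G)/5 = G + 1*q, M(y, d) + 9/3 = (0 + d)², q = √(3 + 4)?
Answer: 38516/7225 - √7/1445 ≈ 5.3291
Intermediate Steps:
q = √7 ≈ 2.6458
M(y, d) = -3 + d² (M(y, d) = -3 + (0 + d)² = -3 + d²)
A(G) = 5*G + 5*√7 (A(G) = 5*(G + 1*√7) = 5*(G + √7) = 5*G + 5*√7)
p(P, n) = 97 - n (p(P, n) = (-3 + 10²) - n = (-3 + 100) - n = 97 - n)
(p(-3, A(7)) + 38454)/(28513 - 21288) = ((97 - (5*7 + 5*√7)) + 38454)/(28513 - 21288) = ((97 - (35 + 5*√7)) + 38454)/7225 = ((97 + (-35 - 5*√7)) + 38454)*(1/7225) = ((62 - 5*√7) + 38454)*(1/7225) = (38516 - 5*√7)*(1/7225) = 38516/7225 - √7/1445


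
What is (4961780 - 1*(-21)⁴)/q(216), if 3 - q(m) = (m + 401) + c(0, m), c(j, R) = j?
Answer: -4767299/614 ≈ -7764.3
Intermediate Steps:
q(m) = -398 - m (q(m) = 3 - ((m + 401) + 0) = 3 - ((401 + m) + 0) = 3 - (401 + m) = 3 + (-401 - m) = -398 - m)
(4961780 - 1*(-21)⁴)/q(216) = (4961780 - 1*(-21)⁴)/(-398 - 1*216) = (4961780 - 1*194481)/(-398 - 216) = (4961780 - 194481)/(-614) = 4767299*(-1/614) = -4767299/614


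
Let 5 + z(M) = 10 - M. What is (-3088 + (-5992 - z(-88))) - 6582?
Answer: -15755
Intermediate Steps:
z(M) = 5 - M (z(M) = -5 + (10 - M) = 5 - M)
(-3088 + (-5992 - z(-88))) - 6582 = (-3088 + (-5992 - (5 - 1*(-88)))) - 6582 = (-3088 + (-5992 - (5 + 88))) - 6582 = (-3088 + (-5992 - 1*93)) - 6582 = (-3088 + (-5992 - 93)) - 6582 = (-3088 - 6085) - 6582 = -9173 - 6582 = -15755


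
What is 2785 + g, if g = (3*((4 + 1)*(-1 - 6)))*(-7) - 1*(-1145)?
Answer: 4665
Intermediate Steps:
g = 1880 (g = (3*(5*(-7)))*(-7) + 1145 = (3*(-35))*(-7) + 1145 = -105*(-7) + 1145 = 735 + 1145 = 1880)
2785 + g = 2785 + 1880 = 4665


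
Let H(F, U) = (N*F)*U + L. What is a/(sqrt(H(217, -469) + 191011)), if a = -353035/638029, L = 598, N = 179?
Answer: 353035*I*sqrt(2002862)/3833652116994 ≈ 0.00013033*I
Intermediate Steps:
H(F, U) = 598 + 179*F*U (H(F, U) = (179*F)*U + 598 = 179*F*U + 598 = 598 + 179*F*U)
a = -353035/638029 (a = -353035*1/638029 = -353035/638029 ≈ -0.55332)
a/(sqrt(H(217, -469) + 191011)) = -353035/(638029*sqrt((598 + 179*217*(-469)) + 191011)) = -353035/(638029*sqrt((598 - 18217367) + 191011)) = -353035/(638029*sqrt(-18216769 + 191011)) = -353035*(-I*sqrt(2002862)/6008586)/638029 = -(-353035)*I*sqrt(2002862)/3833652116994 = 353035*I*sqrt(2002862)/3833652116994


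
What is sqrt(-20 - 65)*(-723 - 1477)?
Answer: -2200*I*sqrt(85) ≈ -20283.0*I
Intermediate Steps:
sqrt(-20 - 65)*(-723 - 1477) = sqrt(-85)*(-2200) = (I*sqrt(85))*(-2200) = -2200*I*sqrt(85)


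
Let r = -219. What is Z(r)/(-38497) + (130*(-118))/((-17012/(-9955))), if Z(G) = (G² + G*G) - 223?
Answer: -1470123338072/163727741 ≈ -8979.1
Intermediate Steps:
Z(G) = -223 + 2*G² (Z(G) = (G² + G²) - 223 = 2*G² - 223 = -223 + 2*G²)
Z(r)/(-38497) + (130*(-118))/((-17012/(-9955))) = (-223 + 2*(-219)²)/(-38497) + (130*(-118))/((-17012/(-9955))) = (-223 + 2*47961)*(-1/38497) - 15340/((-17012*(-1/9955))) = (-223 + 95922)*(-1/38497) - 15340/17012/9955 = 95699*(-1/38497) - 15340*9955/17012 = -95699/38497 - 38177425/4253 = -1470123338072/163727741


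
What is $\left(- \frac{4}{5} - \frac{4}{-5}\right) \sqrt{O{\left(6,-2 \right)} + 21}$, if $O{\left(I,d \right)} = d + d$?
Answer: $0$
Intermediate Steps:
$O{\left(I,d \right)} = 2 d$
$\left(- \frac{4}{5} - \frac{4}{-5}\right) \sqrt{O{\left(6,-2 \right)} + 21} = \left(- \frac{4}{5} - \frac{4}{-5}\right) \sqrt{2 \left(-2\right) + 21} = \left(\left(-4\right) \frac{1}{5} - - \frac{4}{5}\right) \sqrt{-4 + 21} = \left(- \frac{4}{5} + \frac{4}{5}\right) \sqrt{17} = 0 \sqrt{17} = 0$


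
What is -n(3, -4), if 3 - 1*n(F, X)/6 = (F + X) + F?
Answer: -6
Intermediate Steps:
n(F, X) = 18 - 12*F - 6*X (n(F, X) = 18 - 6*((F + X) + F) = 18 - 6*(X + 2*F) = 18 + (-12*F - 6*X) = 18 - 12*F - 6*X)
-n(3, -4) = -(18 - 12*3 - 6*(-4)) = -(18 - 36 + 24) = -1*6 = -6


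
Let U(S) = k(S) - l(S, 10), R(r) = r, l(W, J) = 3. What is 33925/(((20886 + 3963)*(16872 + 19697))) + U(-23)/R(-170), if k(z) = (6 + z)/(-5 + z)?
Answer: 61044589427/4325426665560 ≈ 0.014113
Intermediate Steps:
k(z) = (6 + z)/(-5 + z)
U(S) = -3 + (6 + S)/(-5 + S) (U(S) = (6 + S)/(-5 + S) - 1*3 = (6 + S)/(-5 + S) - 3 = -3 + (6 + S)/(-5 + S))
33925/(((20886 + 3963)*(16872 + 19697))) + U(-23)/R(-170) = 33925/(((20886 + 3963)*(16872 + 19697))) + ((21 - 2*(-23))/(-5 - 23))/(-170) = 33925/((24849*36569)) + ((21 + 46)/(-28))*(-1/170) = 33925/908703081 - 1/28*67*(-1/170) = 33925*(1/908703081) - 67/28*(-1/170) = 33925/908703081 + 67/4760 = 61044589427/4325426665560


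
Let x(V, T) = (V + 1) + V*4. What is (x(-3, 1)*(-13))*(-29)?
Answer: -5278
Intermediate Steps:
x(V, T) = 1 + 5*V (x(V, T) = (1 + V) + 4*V = 1 + 5*V)
(x(-3, 1)*(-13))*(-29) = ((1 + 5*(-3))*(-13))*(-29) = ((1 - 15)*(-13))*(-29) = -14*(-13)*(-29) = 182*(-29) = -5278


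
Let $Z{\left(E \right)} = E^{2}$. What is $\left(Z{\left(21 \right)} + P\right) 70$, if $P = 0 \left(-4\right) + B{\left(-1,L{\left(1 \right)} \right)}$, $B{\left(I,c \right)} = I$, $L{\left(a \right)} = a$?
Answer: $30800$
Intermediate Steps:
$P = -1$ ($P = 0 \left(-4\right) - 1 = 0 - 1 = -1$)
$\left(Z{\left(21 \right)} + P\right) 70 = \left(21^{2} - 1\right) 70 = \left(441 - 1\right) 70 = 440 \cdot 70 = 30800$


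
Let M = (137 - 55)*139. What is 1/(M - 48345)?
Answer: -1/36947 ≈ -2.7066e-5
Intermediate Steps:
M = 11398 (M = 82*139 = 11398)
1/(M - 48345) = 1/(11398 - 48345) = 1/(-36947) = -1/36947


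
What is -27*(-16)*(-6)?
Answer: -2592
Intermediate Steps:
-27*(-16)*(-6) = 432*(-6) = -2592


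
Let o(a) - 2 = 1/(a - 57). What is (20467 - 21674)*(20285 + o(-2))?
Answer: -1444696924/59 ≈ -2.4486e+7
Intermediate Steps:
o(a) = 2 + 1/(-57 + a) (o(a) = 2 + 1/(a - 57) = 2 + 1/(-57 + a))
(20467 - 21674)*(20285 + o(-2)) = (20467 - 21674)*(20285 + (-113 + 2*(-2))/(-57 - 2)) = -1207*(20285 + (-113 - 4)/(-59)) = -1207*(20285 - 1/59*(-117)) = -1207*(20285 + 117/59) = -1207*1196932/59 = -1444696924/59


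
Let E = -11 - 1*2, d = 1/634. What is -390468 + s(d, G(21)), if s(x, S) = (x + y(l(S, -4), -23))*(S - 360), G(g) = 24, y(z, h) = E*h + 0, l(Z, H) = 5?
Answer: -155625612/317 ≈ -4.9093e+5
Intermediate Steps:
d = 1/634 ≈ 0.0015773
E = -13 (E = -11 - 2 = -13)
y(z, h) = -13*h (y(z, h) = -13*h + 0 = -13*h)
s(x, S) = (-360 + S)*(299 + x) (s(x, S) = (x - 13*(-23))*(S - 360) = (x + 299)*(-360 + S) = (299 + x)*(-360 + S) = (-360 + S)*(299 + x))
-390468 + s(d, G(21)) = -390468 + (-107640 - 360*1/634 + 299*24 + 24*(1/634)) = -390468 + (-107640 - 180/317 + 7176 + 12/317) = -390468 - 31847256/317 = -155625612/317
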